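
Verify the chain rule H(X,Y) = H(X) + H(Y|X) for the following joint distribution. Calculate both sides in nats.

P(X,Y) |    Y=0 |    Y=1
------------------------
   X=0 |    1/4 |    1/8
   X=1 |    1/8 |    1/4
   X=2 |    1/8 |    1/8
H(X,Y) = 1.7329, H(X) = 1.0822, H(Y|X) = 0.6507 (all in nats)

Chain rule: H(X,Y) = H(X) + H(Y|X)

Left side — joint entropy directly:
H(X,Y) = -Σ p(x,y) log p(x,y) = 1.7329 nats

Right side — compute H(Y|X) from the conditional distributions:
P(X) = (3/8, 3/8, 1/4), so H(X) = 1.0822 nats
H(Y|X) = Σ_x P(X=x) · H(Y|X=x):
  P(Y|X=0) = (2/3, 1/3), H(Y|X=0) = 0.6365, weight P(X=0) = 3/8
  P(Y|X=1) = (1/3, 2/3), H(Y|X=1) = 0.6365, weight P(X=1) = 3/8
  P(Y|X=2) = (1/2, 1/2), H(Y|X=2) = 0.6931, weight P(X=2) = 1/4
H(Y|X) = 0.6507 nats

H(X) + H(Y|X) = 1.0822 + 0.6507 = 1.7329 nats

Both sides equal 1.7329 nats. ✓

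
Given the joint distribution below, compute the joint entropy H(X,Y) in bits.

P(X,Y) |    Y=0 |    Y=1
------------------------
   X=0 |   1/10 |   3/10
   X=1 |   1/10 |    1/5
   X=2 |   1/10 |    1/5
2.4464 bits

Joint entropy is H(X,Y) = -Σ_{x,y} p(x,y) log p(x,y).

Summing over all non-zero entries:
H(X,Y) = -[1/10·log_2(1/10) + 3/10·log_2(3/10) + 1/10·log_2(1/10) + 1/5·log_2(1/5) + 1/10·log_2(1/10) + 1/5·log_2(1/5)]
H(X,Y) = 2.4464 bits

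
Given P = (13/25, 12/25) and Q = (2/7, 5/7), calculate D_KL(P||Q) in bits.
0.1740 bits

KL divergence: D_KL(P||Q) = Σ p(x) log(p(x)/q(x))

Computing term by term:
  x=0: 13/25 × log_2[(13/25)/(2/7)] = 13/25 × 0.8639 = 0.4492
  x=1: 12/25 × log_2[(12/25)/(5/7)] = 12/25 × -0.5735 = -0.2753

D_KL(P||Q) = 0.1740 bits

Note: KL divergence is always non-negative and equals 0 iff P = Q.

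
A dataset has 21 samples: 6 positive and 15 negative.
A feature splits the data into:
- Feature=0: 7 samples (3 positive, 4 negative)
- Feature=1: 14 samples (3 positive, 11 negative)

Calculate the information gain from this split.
0.0350 bits

Information Gain = H(Y) - H(Y|Feature)

Before split:
P(positive) = 6/21 = 0.2857
H(Y) = 0.8631 bits

After split:
Feature=0: H = 0.9852 bits (weight = 7/21)
Feature=1: H = 0.7496 bits (weight = 14/21)
H(Y|Feature) = (7/21)×0.9852 + (14/21)×0.7496 = 0.8281 bits

Information Gain = 0.8631 - 0.8281 = 0.0350 bits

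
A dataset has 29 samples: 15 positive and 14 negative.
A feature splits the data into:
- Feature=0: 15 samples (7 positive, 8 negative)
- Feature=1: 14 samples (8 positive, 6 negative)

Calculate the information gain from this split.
0.0079 bits

Information Gain = H(Y) - H(Y|Feature)

Before split:
P(positive) = 15/29 = 0.5172
H(Y) = 0.9991 bits

After split:
Feature=0: H = 0.9968 bits (weight = 15/29)
Feature=1: H = 0.9852 bits (weight = 14/29)
H(Y|Feature) = (15/29)×0.9968 + (14/29)×0.9852 = 0.9912 bits

Information Gain = 0.9991 - 0.9912 = 0.0079 bits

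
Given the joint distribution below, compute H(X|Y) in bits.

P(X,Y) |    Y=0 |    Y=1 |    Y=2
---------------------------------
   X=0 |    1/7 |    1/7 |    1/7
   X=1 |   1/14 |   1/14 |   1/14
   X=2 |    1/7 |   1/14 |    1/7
1.5157 bits

Using the chain rule: H(X|Y) = H(X,Y) - H(Y)

First, compute H(X,Y) = 3.0931 bits

Marginal P(Y) = (5/14, 2/7, 5/14)
H(Y) = 1.5774 bits

H(X|Y) = H(X,Y) - H(Y) = 3.0931 - 1.5774 = 1.5157 bits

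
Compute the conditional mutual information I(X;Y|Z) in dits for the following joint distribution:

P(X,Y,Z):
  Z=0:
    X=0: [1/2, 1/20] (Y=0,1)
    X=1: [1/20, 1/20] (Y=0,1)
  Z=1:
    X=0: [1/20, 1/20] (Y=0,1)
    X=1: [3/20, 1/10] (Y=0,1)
0.0190 dits

Conditional mutual information: I(X;Y|Z) = H(X|Z) + H(Y|Z) - H(X,Y|Z)

H(Z) = 0.2812
H(X,Z) = 0.4933 → H(X|Z) = 0.2121
H(Y,Z) = 0.5062 → H(Y|Z) = 0.2250
H(X,Y,Z) = 0.6994 → H(X,Y|Z) = 0.4182

I(X;Y|Z) = 0.2121 + 0.2250 - 0.4182 = 0.0190 dits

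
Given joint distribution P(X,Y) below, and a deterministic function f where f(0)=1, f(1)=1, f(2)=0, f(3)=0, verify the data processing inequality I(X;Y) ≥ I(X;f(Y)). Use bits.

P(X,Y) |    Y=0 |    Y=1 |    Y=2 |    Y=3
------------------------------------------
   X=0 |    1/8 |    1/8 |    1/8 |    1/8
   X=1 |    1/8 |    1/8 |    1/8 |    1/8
I(X;Y) = 0.0000, I(X;f(Y)) = 0.0000, inequality holds: 0.0000 ≥ 0.0000

Data Processing Inequality: For any Markov chain X → Y → Z, we have I(X;Y) ≥ I(X;Z).

Here Z = f(Y) is a deterministic function of Y, forming X → Y → Z.

Original I(X;Y) = 0.0000 bits

After applying f:
P(X,Z) where Z=f(Y):
- P(X,Z=0) = P(X,Y=2) + P(X,Y=3)
- P(X,Z=1) = P(X,Y=0) + P(X,Y=1)

I(X;Z) = I(X;f(Y)) = 0.0000 bits

Verification: 0.0000 ≥ 0.0000 ✓

Information cannot be created by processing; the function f can only lose information about X.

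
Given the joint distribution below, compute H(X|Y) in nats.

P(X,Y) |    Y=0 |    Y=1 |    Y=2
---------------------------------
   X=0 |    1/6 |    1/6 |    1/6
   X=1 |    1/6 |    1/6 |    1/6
0.6931 nats

Using the chain rule: H(X|Y) = H(X,Y) - H(Y)

First, compute H(X,Y) = 1.7918 nats

Marginal P(Y) = (1/3, 1/3, 1/3)
H(Y) = 1.0986 nats

H(X|Y) = H(X,Y) - H(Y) = 1.7918 - 1.0986 = 0.6931 nats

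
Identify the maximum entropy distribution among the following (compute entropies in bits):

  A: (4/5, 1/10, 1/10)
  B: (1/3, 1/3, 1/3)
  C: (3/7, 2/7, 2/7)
B

For a discrete distribution over n outcomes, entropy is maximized by the uniform distribution.

Computing entropies:
H(A) = 0.9219 bits
H(B) = 1.5850 bits
H(C) = 1.5567 bits

The uniform distribution (where all probabilities equal 1/3) achieves the maximum entropy of log_2(3) = 1.5850 bits.

Distribution B has the highest entropy.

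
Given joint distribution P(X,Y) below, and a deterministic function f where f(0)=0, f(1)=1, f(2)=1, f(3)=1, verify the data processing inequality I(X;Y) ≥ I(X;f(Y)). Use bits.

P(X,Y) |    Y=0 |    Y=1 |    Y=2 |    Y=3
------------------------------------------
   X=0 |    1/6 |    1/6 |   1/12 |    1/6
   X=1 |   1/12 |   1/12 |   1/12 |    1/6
I(X;Y) = 0.0207, I(X;f(Y)) = 0.0070, inequality holds: 0.0207 ≥ 0.0070

Data Processing Inequality: For any Markov chain X → Y → Z, we have I(X;Y) ≥ I(X;Z).

Here Z = f(Y) is a deterministic function of Y, forming X → Y → Z.

Original I(X;Y) = 0.0207 bits

After applying f:
P(X,Z) where Z=f(Y):
- P(X,Z=0) = P(X,Y=0)
- P(X,Z=1) = P(X,Y=1) + P(X,Y=2) + P(X,Y=3)

I(X;Z) = I(X;f(Y)) = 0.0070 bits

Verification: 0.0207 ≥ 0.0070 ✓

Information cannot be created by processing; the function f can only lose information about X.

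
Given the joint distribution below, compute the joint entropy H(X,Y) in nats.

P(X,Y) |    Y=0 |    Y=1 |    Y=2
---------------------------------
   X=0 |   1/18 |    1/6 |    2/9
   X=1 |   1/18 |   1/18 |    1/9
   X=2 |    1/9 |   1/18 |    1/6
2.0621 nats

Joint entropy is H(X,Y) = -Σ_{x,y} p(x,y) log p(x,y).

Summing over all non-zero entries:
H(X,Y) = -[1/18·log_e(1/18) + 1/6·log_e(1/6) + 2/9·log_e(2/9) + 1/18·log_e(1/18) + 1/18·log_e(1/18) + 1/9·log_e(1/9) + 1/9·log_e(1/9) + 1/18·log_e(1/18) + 1/6·log_e(1/6)]
H(X,Y) = 2.0621 nats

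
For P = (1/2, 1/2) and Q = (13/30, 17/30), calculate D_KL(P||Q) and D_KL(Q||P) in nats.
D_KL(P||Q) = 0.0090, D_KL(Q||P) = 0.0089

KL divergence is not symmetric: D_KL(P||Q) ≠ D_KL(Q||P) in general.

D_KL(P||Q) = 0.0090 nats
D_KL(Q||P) = 0.0089 nats

No, they are not equal!

This asymmetry is why KL divergence is not a true distance metric.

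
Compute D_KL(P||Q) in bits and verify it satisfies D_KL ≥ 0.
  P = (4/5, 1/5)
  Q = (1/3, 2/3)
0.6630 bits

KL divergence satisfies the Gibbs inequality: D_KL(P||Q) ≥ 0 for all distributions P, Q.

D_KL(P||Q) = Σ p(x) log(p(x)/q(x))
Term by term:
  x=0: 4/5 × log_2[(4/5)/(1/3)] = 1.0104
  x=1: 1/5 × log_2[(1/5)/(2/3)] = -0.3474
D_KL(P||Q) = 0.6630 bits

D_KL(P||Q) = 0.6630 ≥ 0 ✓

This non-negativity is a fundamental property: relative entropy cannot be negative because it measures how different Q is from P.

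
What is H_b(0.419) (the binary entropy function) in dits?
0.2953 dits

The binary entropy function is:
H(p) = -p log(p) - (1-p) log(1-p)

H(0.419) = -0.419 × log_10(0.419) - 0.581 × log_10(0.581)
H(0.419) = 0.2953 dits

Note: Binary entropy is maximized at p=0.5 (H=1 bit) and minimized at p=0 or p=1 (H=0).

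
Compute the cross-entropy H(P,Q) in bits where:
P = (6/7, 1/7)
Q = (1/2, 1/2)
1.0000 bits

Cross-entropy: H(P,Q) = -Σ p(x) log q(x)

Alternatively: H(P,Q) = H(P) + D_KL(P||Q)
H(P) = 0.5917 bits
D_KL(P||Q) = 0.4083 bits

H(P,Q) = 0.5917 + 0.4083 = 1.0000 bits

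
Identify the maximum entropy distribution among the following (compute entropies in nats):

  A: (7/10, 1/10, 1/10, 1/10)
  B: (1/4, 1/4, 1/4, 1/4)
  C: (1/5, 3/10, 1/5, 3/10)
B

For a discrete distribution over n outcomes, entropy is maximized by the uniform distribution.

Computing entropies:
H(A) = 0.9404 nats
H(B) = 1.3863 nats
H(C) = 1.3662 nats

The uniform distribution (where all probabilities equal 1/4) achieves the maximum entropy of log_e(4) = 1.3863 nats.

Distribution B has the highest entropy.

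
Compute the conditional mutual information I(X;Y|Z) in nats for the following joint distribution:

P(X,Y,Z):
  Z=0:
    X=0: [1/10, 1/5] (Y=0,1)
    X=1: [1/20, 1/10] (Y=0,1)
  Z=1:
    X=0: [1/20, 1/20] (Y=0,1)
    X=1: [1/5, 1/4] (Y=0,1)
0.0005 nats

Conditional mutual information: I(X;Y|Z) = H(X|Z) + H(Y|Z) - H(X,Y|Z)

H(Z) = 0.6881
H(X,Z) = 1.2353 → H(X|Z) = 0.5472
H(Y,Z) = 1.3535 → H(Y|Z) = 0.6654
H(X,Y,Z) = 1.9002 → H(X,Y|Z) = 1.2121

I(X;Y|Z) = 0.5472 + 0.6654 - 1.2121 = 0.0005 nats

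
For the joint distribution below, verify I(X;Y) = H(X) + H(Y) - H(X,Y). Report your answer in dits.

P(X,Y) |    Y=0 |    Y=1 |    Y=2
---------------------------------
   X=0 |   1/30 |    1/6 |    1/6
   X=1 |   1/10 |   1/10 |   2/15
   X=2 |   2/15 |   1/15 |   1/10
I(X;Y) = 0.0266 dits

Mutual information has multiple equivalent forms:
- I(X;Y) = H(X) - H(X|Y)
- I(X;Y) = H(Y) - H(Y|X)
- I(X;Y) = H(X) + H(Y) - H(X,Y)

Computing all quantities:
H(X) = 0.4757, H(Y) = 0.4713, H(X,Y) = 0.9204
H(X|Y) = 0.4491, H(Y|X) = 0.4447

Verification:
H(X) - H(X|Y) = 0.4757 - 0.4491 = 0.0266
H(Y) - H(Y|X) = 0.4713 - 0.4447 = 0.0266
H(X) + H(Y) - H(X,Y) = 0.4757 + 0.4713 - 0.9204 = 0.0266

All forms give I(X;Y) = 0.0266 dits. ✓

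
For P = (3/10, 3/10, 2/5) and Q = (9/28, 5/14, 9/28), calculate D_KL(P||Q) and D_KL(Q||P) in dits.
D_KL(P||Q) = 0.0063, D_KL(Q||P) = 0.0061

KL divergence is not symmetric: D_KL(P||Q) ≠ D_KL(Q||P) in general.

D_KL(P||Q) = 0.0063 dits
D_KL(Q||P) = 0.0061 dits

No, they are not equal!

This asymmetry is why KL divergence is not a true distance metric.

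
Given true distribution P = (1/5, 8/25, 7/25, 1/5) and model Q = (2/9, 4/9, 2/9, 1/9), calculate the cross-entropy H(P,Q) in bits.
2.0499 bits

Cross-entropy: H(P,Q) = -Σ p(x) log q(x)

Alternatively: H(P,Q) = H(P) + D_KL(P||Q)
H(P) = 1.9690 bits
D_KL(P||Q) = 0.0809 bits

H(P,Q) = 1.9690 + 0.0809 = 2.0499 bits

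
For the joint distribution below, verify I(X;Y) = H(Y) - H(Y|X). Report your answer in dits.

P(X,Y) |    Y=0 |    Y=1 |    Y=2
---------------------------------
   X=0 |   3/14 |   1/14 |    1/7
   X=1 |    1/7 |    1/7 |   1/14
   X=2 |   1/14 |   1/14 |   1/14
I(X;Y) = 0.0145 dits

Mutual information has multiple equivalent forms:
- I(X;Y) = H(X) - H(X|Y)
- I(X;Y) = H(Y) - H(Y|X)
- I(X;Y) = H(X) + H(Y) - H(X,Y)

Computing all quantities:
H(X) = 0.4608, H(Y) = 0.4686, H(X,Y) = 0.9149
H(X|Y) = 0.4463, H(Y|X) = 0.4541

Verification:
H(X) - H(X|Y) = 0.4608 - 0.4463 = 0.0145
H(Y) - H(Y|X) = 0.4686 - 0.4541 = 0.0145
H(X) + H(Y) - H(X,Y) = 0.4608 + 0.4686 - 0.9149 = 0.0145

All forms give I(X;Y) = 0.0145 dits. ✓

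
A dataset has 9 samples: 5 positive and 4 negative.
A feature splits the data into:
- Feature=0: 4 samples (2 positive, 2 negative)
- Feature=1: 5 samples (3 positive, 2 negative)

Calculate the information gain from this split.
0.0072 bits

Information Gain = H(Y) - H(Y|Feature)

Before split:
P(positive) = 5/9 = 0.5556
H(Y) = 0.9911 bits

After split:
Feature=0: H = 1.0000 bits (weight = 4/9)
Feature=1: H = 0.9710 bits (weight = 5/9)
H(Y|Feature) = (4/9)×1.0000 + (5/9)×0.9710 = 0.9839 bits

Information Gain = 0.9911 - 0.9839 = 0.0072 bits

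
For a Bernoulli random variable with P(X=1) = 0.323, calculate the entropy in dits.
0.2732 dits

The binary entropy function is:
H(p) = -p log(p) - (1-p) log(1-p)

H(0.323) = -0.323 × log_10(0.323) - 0.677 × log_10(0.677)
H(0.323) = 0.2732 dits

Note: Binary entropy is maximized at p=0.5 (H=1 bit) and minimized at p=0 or p=1 (H=0).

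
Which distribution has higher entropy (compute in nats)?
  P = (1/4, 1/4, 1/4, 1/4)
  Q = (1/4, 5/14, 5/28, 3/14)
P

Computing entropies in nats:
H(P) = 1.3863
H(Q) = 1.3520

Distribution P has higher entropy.

Intuition: The distribution closer to uniform (more spread out) has higher entropy.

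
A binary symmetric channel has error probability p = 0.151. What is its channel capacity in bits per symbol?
0.3877 bits

For a binary symmetric channel (BSC) with error probability p:
Capacity C = 1 - H(p) bits per symbol

where H(p) = -p log₂(p) - (1-p) log₂(1-p) is the binary entropy function.

H(0.151) = 0.6123 bits
C = 1 - 0.6123 = 0.3877 bits per symbol

This means we can reliably transmit up to 0.3877 bits of information per channel use.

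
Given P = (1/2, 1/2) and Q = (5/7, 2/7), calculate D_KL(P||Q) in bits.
0.1464 bits

KL divergence: D_KL(P||Q) = Σ p(x) log(p(x)/q(x))

Computing term by term:
  x=0: 1/2 × log_2[(1/2)/(5/7)] = 1/2 × -0.5146 = -0.2573
  x=1: 1/2 × log_2[(1/2)/(2/7)] = 1/2 × 0.8074 = 0.4037

D_KL(P||Q) = 0.1464 bits

Note: KL divergence is always non-negative and equals 0 iff P = Q.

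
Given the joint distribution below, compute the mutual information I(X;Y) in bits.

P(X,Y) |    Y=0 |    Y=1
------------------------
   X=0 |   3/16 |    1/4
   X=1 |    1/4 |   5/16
0.0002 bits

Mutual information: I(X;Y) = H(X) + H(Y) - H(X,Y)

Marginals:
P(X) = (7/16, 9/16), H(X) = 0.9887 bits
P(Y) = (7/16, 9/16), H(Y) = 0.9887 bits

Joint entropy: H(X,Y) = 1.9772 bits

I(X;Y) = 0.9887 + 0.9887 - 1.9772 = 0.0002 bits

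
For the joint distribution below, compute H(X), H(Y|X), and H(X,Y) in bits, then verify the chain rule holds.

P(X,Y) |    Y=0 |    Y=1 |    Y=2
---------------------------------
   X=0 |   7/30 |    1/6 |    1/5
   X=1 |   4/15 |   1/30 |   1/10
H(X,Y) = 2.3894, H(X) = 0.9710, H(Y|X) = 1.4184 (all in bits)

Chain rule: H(X,Y) = H(X) + H(Y|X)

Left side — joint entropy directly:
H(X,Y) = -Σ p(x,y) log p(x,y) = 2.3894 bits

Right side — compute H(Y|X) from the conditional distributions:
P(X) = (3/5, 2/5), so H(X) = 0.9710 bits
H(Y|X) = Σ_x P(X=x) · H(Y|X=x):
  P(Y|X=0) = (7/18, 5/18, 1/3), H(Y|X=0) = 1.5715, weight P(X=0) = 3/5
  P(Y|X=1) = (2/3, 1/12, 1/4), H(Y|X=1) = 1.1887, weight P(X=1) = 2/5
H(Y|X) = 1.4184 bits

H(X) + H(Y|X) = 0.9710 + 1.4184 = 2.3894 bits

Both sides equal 2.3894 bits. ✓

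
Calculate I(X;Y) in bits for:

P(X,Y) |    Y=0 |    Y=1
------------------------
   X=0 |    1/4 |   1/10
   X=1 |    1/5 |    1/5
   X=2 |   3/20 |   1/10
0.0261 bits

Mutual information: I(X;Y) = H(X) + H(Y) - H(X,Y)

Marginals:
P(X) = (7/20, 2/5, 1/4), H(X) = 1.5589 bits
P(Y) = (3/5, 2/5), H(Y) = 0.9710 bits

Joint entropy: H(X,Y) = 2.5037 bits

I(X;Y) = 1.5589 + 0.9710 - 2.5037 = 0.0261 bits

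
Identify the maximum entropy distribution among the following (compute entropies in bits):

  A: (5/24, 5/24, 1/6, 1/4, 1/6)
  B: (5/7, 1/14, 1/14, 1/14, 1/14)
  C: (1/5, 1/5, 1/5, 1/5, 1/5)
C

For a discrete distribution over n outcomes, entropy is maximized by the uniform distribution.

Computing entropies:
H(A) = 2.3046 bits
H(B) = 1.4345 bits
H(C) = 2.3219 bits

The uniform distribution (where all probabilities equal 1/5) achieves the maximum entropy of log_2(5) = 2.3219 bits.

Distribution C has the highest entropy.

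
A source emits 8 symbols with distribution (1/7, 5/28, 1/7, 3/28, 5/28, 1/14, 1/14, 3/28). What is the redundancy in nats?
0.0526 nats

Redundancy measures how far a source is from maximum entropy:
R = H_max - H(X)

Maximum entropy for 8 symbols: H_max = log_e(8) = 2.0794 nats
Actual entropy: H(X) = 2.0269 nats
Redundancy: R = 2.0794 - 2.0269 = 0.0526 nats

This redundancy represents potential for compression: the source could be compressed by 0.0526 nats per symbol.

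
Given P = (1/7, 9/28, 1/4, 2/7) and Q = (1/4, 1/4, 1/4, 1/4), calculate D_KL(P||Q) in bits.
0.0562 bits

KL divergence: D_KL(P||Q) = Σ p(x) log(p(x)/q(x))

Computing term by term:
  x=0: 1/7 × log_2[(1/7)/(1/4)] = 1/7 × -0.8074 = -0.1153
  x=1: 9/28 × log_2[(9/28)/(1/4)] = 9/28 × 0.3626 = 0.1165
  x=2: 1/4 × log_2[(1/4)/(1/4)] = 1/4 × 0.0000 = 0.0000
  x=3: 2/7 × log_2[(2/7)/(1/4)] = 2/7 × 0.1926 = 0.0550

D_KL(P||Q) = 0.0562 bits

Note: KL divergence is always non-negative and equals 0 iff P = Q.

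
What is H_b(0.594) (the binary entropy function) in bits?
0.9744 bits

The binary entropy function is:
H(p) = -p log(p) - (1-p) log(1-p)

H(0.594) = -0.594 × log_2(0.594) - 0.406 × log_2(0.406)
H(0.594) = 0.9744 bits

Note: Binary entropy is maximized at p=0.5 (H=1 bit) and minimized at p=0 or p=1 (H=0).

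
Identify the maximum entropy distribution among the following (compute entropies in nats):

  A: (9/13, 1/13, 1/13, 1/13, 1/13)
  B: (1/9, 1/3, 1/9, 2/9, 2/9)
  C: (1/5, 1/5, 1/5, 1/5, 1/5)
C

For a discrete distribution over n outcomes, entropy is maximized by the uniform distribution.

Computing entropies:
H(A) = 1.0438 nats
H(B) = 1.5230 nats
H(C) = 1.6094 nats

The uniform distribution (where all probabilities equal 1/5) achieves the maximum entropy of log_e(5) = 1.6094 nats.

Distribution C has the highest entropy.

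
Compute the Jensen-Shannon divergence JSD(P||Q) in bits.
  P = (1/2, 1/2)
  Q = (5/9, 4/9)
0.0022 bits

Jensen-Shannon divergence is:
JSD(P||Q) = 0.5 × D_KL(P||M) + 0.5 × D_KL(Q||M)
where M = 0.5 × (P + Q) is the mixture distribution.

M = 0.5 × (1/2, 1/2) + 0.5 × (5/9, 4/9) = (19/36, 17/36)

D_KL(P||M) = 0.0022 bits
D_KL(Q||M) = 0.0022 bits

JSD(P||Q) = 0.5 × 0.0022 + 0.5 × 0.0022 = 0.0022 bits

Unlike KL divergence, JSD is symmetric and bounded: 0 ≤ JSD ≤ log(2).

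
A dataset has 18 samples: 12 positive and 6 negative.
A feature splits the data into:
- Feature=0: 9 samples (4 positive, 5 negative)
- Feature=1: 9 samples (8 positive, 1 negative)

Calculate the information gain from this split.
0.1711 bits

Information Gain = H(Y) - H(Y|Feature)

Before split:
P(positive) = 12/18 = 0.6667
H(Y) = 0.9183 bits

After split:
Feature=0: H = 0.9911 bits (weight = 9/18)
Feature=1: H = 0.5033 bits (weight = 9/18)
H(Y|Feature) = (9/18)×0.9911 + (9/18)×0.5033 = 0.7472 bits

Information Gain = 0.9183 - 0.7472 = 0.1711 bits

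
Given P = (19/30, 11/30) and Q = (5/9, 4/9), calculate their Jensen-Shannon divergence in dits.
0.0014 dits

Jensen-Shannon divergence is:
JSD(P||Q) = 0.5 × D_KL(P||M) + 0.5 × D_KL(Q||M)
where M = 0.5 × (P + Q) is the mixture distribution.

M = 0.5 × (19/30, 11/30) + 0.5 × (5/9, 4/9) = (0.594444, 0.405556)

D_KL(P||M) = 0.0014 dits
D_KL(Q||M) = 0.0013 dits

JSD(P||Q) = 0.5 × 0.0014 + 0.5 × 0.0013 = 0.0014 dits

Unlike KL divergence, JSD is symmetric and bounded: 0 ≤ JSD ≤ log(2).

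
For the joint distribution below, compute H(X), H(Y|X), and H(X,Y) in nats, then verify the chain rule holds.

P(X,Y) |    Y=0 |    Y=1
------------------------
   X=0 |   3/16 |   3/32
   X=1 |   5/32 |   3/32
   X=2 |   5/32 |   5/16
H(X,Y) = 1.7013, H(X) = 1.0585, H(Y|X) = 0.6428 (all in nats)

Chain rule: H(X,Y) = H(X) + H(Y|X)

Left side — joint entropy directly:
H(X,Y) = -Σ p(x,y) log p(x,y) = 1.7013 nats

Right side — compute H(Y|X) from the conditional distributions:
P(X) = (9/32, 1/4, 15/32), so H(X) = 1.0585 nats
H(Y|X) = Σ_x P(X=x) · H(Y|X=x):
  P(Y|X=0) = (2/3, 1/3), H(Y|X=0) = 0.6365, weight P(X=0) = 9/32
  P(Y|X=1) = (5/8, 3/8), H(Y|X=1) = 0.6616, weight P(X=1) = 1/4
  P(Y|X=2) = (1/3, 2/3), H(Y|X=2) = 0.6365, weight P(X=2) = 15/32
H(Y|X) = 0.6428 nats

H(X) + H(Y|X) = 1.0585 + 0.6428 = 1.7013 nats

Both sides equal 1.7013 nats. ✓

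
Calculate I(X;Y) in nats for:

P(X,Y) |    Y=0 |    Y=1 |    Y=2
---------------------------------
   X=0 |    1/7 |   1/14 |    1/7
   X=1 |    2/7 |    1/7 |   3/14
0.0022 nats

Mutual information: I(X;Y) = H(X) + H(Y) - H(X,Y)

Marginals:
P(X) = (5/14, 9/14), H(X) = 0.6518 nats
P(Y) = (3/7, 3/14, 5/14), H(Y) = 1.0609 nats

Joint entropy: H(X,Y) = 1.7105 nats

I(X;Y) = 0.6518 + 1.0609 - 1.7105 = 0.0022 nats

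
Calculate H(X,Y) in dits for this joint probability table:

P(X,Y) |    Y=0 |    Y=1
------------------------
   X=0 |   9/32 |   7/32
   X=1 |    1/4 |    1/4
0.6004 dits

Joint entropy is H(X,Y) = -Σ_{x,y} p(x,y) log p(x,y).

Summing over all non-zero entries:
H(X,Y) = -[9/32·log_10(9/32) + 7/32·log_10(7/32) + 1/4·log_10(1/4) + 1/4·log_10(1/4)]
H(X,Y) = 0.6004 dits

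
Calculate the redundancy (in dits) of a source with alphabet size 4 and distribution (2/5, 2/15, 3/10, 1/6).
0.0397 dits

Redundancy measures how far a source is from maximum entropy:
R = H_max - H(X)

Maximum entropy for 4 symbols: H_max = log_10(4) = 0.6021 dits
Actual entropy: H(X) = 0.5624 dits
Redundancy: R = 0.6021 - 0.5624 = 0.0397 dits

This redundancy represents potential for compression: the source could be compressed by 0.0397 dits per symbol.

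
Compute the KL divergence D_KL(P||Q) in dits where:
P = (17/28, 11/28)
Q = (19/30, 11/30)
0.0006 dits

KL divergence: D_KL(P||Q) = Σ p(x) log(p(x)/q(x))

Computing term by term:
  x=0: 17/28 × log_10[(17/28)/(19/30)] = 17/28 × -0.0183 = -0.0111
  x=1: 11/28 × log_10[(11/28)/(11/30)] = 11/28 × 0.0300 = 0.0118

D_KL(P||Q) = 0.0006 dits

Note: KL divergence is always non-negative and equals 0 iff P = Q.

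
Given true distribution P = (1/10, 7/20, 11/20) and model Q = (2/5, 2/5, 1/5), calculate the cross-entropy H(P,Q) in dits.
0.5635 dits

Cross-entropy: H(P,Q) = -Σ p(x) log q(x)

Alternatively: H(P,Q) = H(P) + D_KL(P||Q)
H(P) = 0.4024 dits
D_KL(P||Q) = 0.1611 dits

H(P,Q) = 0.4024 + 0.1611 = 0.5635 dits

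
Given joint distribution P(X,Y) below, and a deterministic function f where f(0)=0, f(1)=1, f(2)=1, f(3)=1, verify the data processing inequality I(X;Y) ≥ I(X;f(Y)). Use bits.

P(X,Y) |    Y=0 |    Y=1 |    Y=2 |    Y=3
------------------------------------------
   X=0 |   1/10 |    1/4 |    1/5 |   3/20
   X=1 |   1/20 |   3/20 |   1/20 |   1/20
I(X;Y) = 0.0190, I(X;f(Y)) = 0.0007, inequality holds: 0.0190 ≥ 0.0007

Data Processing Inequality: For any Markov chain X → Y → Z, we have I(X;Y) ≥ I(X;Z).

Here Z = f(Y) is a deterministic function of Y, forming X → Y → Z.

Original I(X;Y) = 0.0190 bits

After applying f:
P(X,Z) where Z=f(Y):
- P(X,Z=0) = P(X,Y=0)
- P(X,Z=1) = P(X,Y=1) + P(X,Y=2) + P(X,Y=3)

I(X;Z) = I(X;f(Y)) = 0.0007 bits

Verification: 0.0190 ≥ 0.0007 ✓

Information cannot be created by processing; the function f can only lose information about X.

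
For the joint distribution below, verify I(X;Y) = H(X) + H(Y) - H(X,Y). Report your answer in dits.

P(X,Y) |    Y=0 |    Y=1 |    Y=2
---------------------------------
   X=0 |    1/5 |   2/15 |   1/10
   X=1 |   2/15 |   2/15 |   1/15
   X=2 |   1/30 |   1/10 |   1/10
I(X;Y) = 0.0190 dits

Mutual information has multiple equivalent forms:
- I(X;Y) = H(X) - H(X|Y)
- I(X;Y) = H(Y) - H(Y|X)
- I(X;Y) = H(X) + H(Y) - H(X,Y)

Computing all quantities:
H(X) = 0.4639, H(Y) = 0.4726, H(X,Y) = 0.9175
H(X|Y) = 0.4449, H(Y|X) = 0.4536

Verification:
H(X) - H(X|Y) = 0.4639 - 0.4449 = 0.0190
H(Y) - H(Y|X) = 0.4726 - 0.4536 = 0.0190
H(X) + H(Y) - H(X,Y) = 0.4639 + 0.4726 - 0.9175 = 0.0190

All forms give I(X;Y) = 0.0190 dits. ✓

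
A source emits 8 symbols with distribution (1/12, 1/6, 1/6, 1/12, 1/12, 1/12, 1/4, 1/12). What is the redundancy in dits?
0.0435 dits

Redundancy measures how far a source is from maximum entropy:
R = H_max - H(X)

Maximum entropy for 8 symbols: H_max = log_10(8) = 0.9031 dits
Actual entropy: H(X) = 0.8596 dits
Redundancy: R = 0.9031 - 0.8596 = 0.0435 dits

This redundancy represents potential for compression: the source could be compressed by 0.0435 dits per symbol.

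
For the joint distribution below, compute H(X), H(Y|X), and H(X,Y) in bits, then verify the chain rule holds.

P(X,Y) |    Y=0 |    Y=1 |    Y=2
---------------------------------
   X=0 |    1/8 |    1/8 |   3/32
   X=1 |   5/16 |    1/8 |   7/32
H(X,Y) = 2.4492, H(X) = 0.9284, H(Y|X) = 1.5208 (all in bits)

Chain rule: H(X,Y) = H(X) + H(Y|X)

Left side — joint entropy directly:
H(X,Y) = -Σ p(x,y) log p(x,y) = 2.4492 bits

Right side — compute H(Y|X) from the conditional distributions:
P(X) = (11/32, 21/32), so H(X) = 0.9284 bits
H(Y|X) = Σ_x P(X=x) · H(Y|X=x):
  P(Y|X=0) = (4/11, 4/11, 3/11), H(Y|X=0) = 1.5726, weight P(X=0) = 11/32
  P(Y|X=1) = (10/21, 4/21, 1/3), H(Y|X=1) = 1.4937, weight P(X=1) = 21/32
H(Y|X) = 1.5208 bits

H(X) + H(Y|X) = 0.9284 + 1.5208 = 2.4492 bits

Both sides equal 2.4492 bits. ✓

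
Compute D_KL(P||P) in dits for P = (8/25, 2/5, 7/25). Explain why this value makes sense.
0.0000 dits

KL divergence satisfies the Gibbs inequality: D_KL(P||Q) ≥ 0 for all distributions P, Q.

D_KL(P||Q) = Σ p(x) log(p(x)/q(x))
Each term is p(x) × log_10(p(x)/p(x)) = p(x) × log_10(1) = 0, so the sum is 0.
D_KL(P||Q) = 0.0000 dits

When P = Q, the KL divergence is exactly 0, as there is no 'divergence' between identical distributions.

This non-negativity is a fundamental property: relative entropy cannot be negative because it measures how different Q is from P.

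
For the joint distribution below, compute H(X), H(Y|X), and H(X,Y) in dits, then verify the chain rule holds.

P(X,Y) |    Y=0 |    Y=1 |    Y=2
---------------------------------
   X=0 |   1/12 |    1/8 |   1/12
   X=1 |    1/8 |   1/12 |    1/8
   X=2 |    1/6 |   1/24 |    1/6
H(X,Y) = 0.9253, H(X) = 0.4749, H(Y|X) = 0.4505 (all in dits)

Chain rule: H(X,Y) = H(X) + H(Y|X)

Left side — joint entropy directly:
H(X,Y) = -Σ p(x,y) log p(x,y) = 0.9253 dits

Right side — compute H(Y|X) from the conditional distributions:
P(X) = (7/24, 1/3, 3/8), so H(X) = 0.4749 dits
H(Y|X) = Σ_x P(X=x) · H(Y|X=x):
  P(Y|X=0) = (2/7, 3/7, 2/7), H(Y|X=0) = 0.4686, weight P(X=0) = 7/24
  P(Y|X=1) = (3/8, 1/4, 3/8), H(Y|X=1) = 0.4700, weight P(X=1) = 1/3
  P(Y|X=2) = (4/9, 1/9, 4/9), H(Y|X=2) = 0.4191, weight P(X=2) = 3/8
H(Y|X) = 0.4505 dits

H(X) + H(Y|X) = 0.4749 + 0.4505 = 0.9253 dits

Both sides equal 0.9253 dits. ✓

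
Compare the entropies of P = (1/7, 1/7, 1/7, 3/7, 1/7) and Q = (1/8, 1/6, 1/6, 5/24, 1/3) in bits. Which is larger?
Q

Computing entropies in bits:
H(P) = 2.1281
H(Q) = 2.2364

Distribution Q has higher entropy.

Intuition: The distribution closer to uniform (more spread out) has higher entropy.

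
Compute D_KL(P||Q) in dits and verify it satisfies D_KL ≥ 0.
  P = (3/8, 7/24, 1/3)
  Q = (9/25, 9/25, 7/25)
0.0052 dits

KL divergence satisfies the Gibbs inequality: D_KL(P||Q) ≥ 0 for all distributions P, Q.

D_KL(P||Q) = Σ p(x) log(p(x)/q(x))
Term by term:
  x=0: 3/8 × log_10[(3/8)/(9/25)] = 0.0066
  x=1: 7/24 × log_10[(7/24)/(9/25)] = -0.0267
  x=2: 1/3 × log_10[(1/3)/(7/25)] = 0.0252
D_KL(P||Q) = 0.0052 dits

D_KL(P||Q) = 0.0052 ≥ 0 ✓

This non-negativity is a fundamental property: relative entropy cannot be negative because it measures how different Q is from P.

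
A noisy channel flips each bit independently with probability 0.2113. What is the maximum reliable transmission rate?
0.2560 bits

For a binary symmetric channel (BSC) with error probability p:
Capacity C = 1 - H(p) bits per symbol

where H(p) = -p log₂(p) - (1-p) log₂(1-p) is the binary entropy function.

H(0.2113) = 0.7440 bits
C = 1 - 0.7440 = 0.2560 bits per symbol

This means we can reliably transmit up to 0.2560 bits of information per channel use.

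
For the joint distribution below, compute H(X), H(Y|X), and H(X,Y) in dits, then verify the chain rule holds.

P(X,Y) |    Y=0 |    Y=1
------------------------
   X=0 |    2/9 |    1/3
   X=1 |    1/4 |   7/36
H(X,Y) = 0.5930, H(X) = 0.2983, H(Y|X) = 0.2947 (all in dits)

Chain rule: H(X,Y) = H(X) + H(Y|X)

Left side — joint entropy directly:
H(X,Y) = -Σ p(x,y) log p(x,y) = 0.5930 dits

Right side — compute H(Y|X) from the conditional distributions:
P(X) = (5/9, 4/9), so H(X) = 0.2983 dits
H(Y|X) = Σ_x P(X=x) · H(Y|X=x):
  P(Y|X=0) = (2/5, 3/5), H(Y|X=0) = 0.2923, weight P(X=0) = 5/9
  P(Y|X=1) = (9/16, 7/16), H(Y|X=1) = 0.2976, weight P(X=1) = 4/9
H(Y|X) = 0.2947 dits

H(X) + H(Y|X) = 0.2983 + 0.2947 = 0.5930 dits

Both sides equal 0.5930 dits. ✓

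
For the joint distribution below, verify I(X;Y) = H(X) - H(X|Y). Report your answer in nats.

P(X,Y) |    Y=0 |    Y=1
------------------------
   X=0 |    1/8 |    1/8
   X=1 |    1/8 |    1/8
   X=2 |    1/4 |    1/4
I(X;Y) = 0.0000 nats

Mutual information has multiple equivalent forms:
- I(X;Y) = H(X) - H(X|Y)
- I(X;Y) = H(Y) - H(Y|X)
- I(X;Y) = H(X) + H(Y) - H(X,Y)

Computing all quantities:
H(X) = 1.0397, H(Y) = 0.6931, H(X,Y) = 1.7329
H(X|Y) = 1.0397, H(Y|X) = 0.6931

Verification:
H(X) - H(X|Y) = 1.0397 - 1.0397 = 0.0000
H(Y) - H(Y|X) = 0.6931 - 0.6931 = 0.0000
H(X) + H(Y) - H(X,Y) = 1.0397 + 0.6931 - 1.7329 = 0.0000

All forms give I(X;Y) = 0.0000 nats. ✓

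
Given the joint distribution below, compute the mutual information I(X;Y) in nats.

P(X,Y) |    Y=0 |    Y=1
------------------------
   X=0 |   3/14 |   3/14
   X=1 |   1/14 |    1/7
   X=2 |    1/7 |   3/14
0.0091 nats

Mutual information: I(X;Y) = H(X) + H(Y) - H(X,Y)

Marginals:
P(X) = (3/7, 3/14, 5/14), H(X) = 1.0609 nats
P(Y) = (3/7, 4/7), H(Y) = 0.6829 nats

Joint entropy: H(X,Y) = 1.7348 nats

I(X;Y) = 1.0609 + 0.6829 - 1.7348 = 0.0091 nats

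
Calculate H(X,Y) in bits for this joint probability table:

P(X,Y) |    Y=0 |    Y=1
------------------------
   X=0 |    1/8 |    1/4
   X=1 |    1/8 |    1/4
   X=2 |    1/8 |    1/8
2.5000 bits

Joint entropy is H(X,Y) = -Σ_{x,y} p(x,y) log p(x,y).

Summing over all non-zero entries:
H(X,Y) = -[1/8·log_2(1/8) + 1/4·log_2(1/4) + 1/8·log_2(1/8) + 1/4·log_2(1/4) + 1/8·log_2(1/8) + 1/8·log_2(1/8)]
H(X,Y) = 2.5000 bits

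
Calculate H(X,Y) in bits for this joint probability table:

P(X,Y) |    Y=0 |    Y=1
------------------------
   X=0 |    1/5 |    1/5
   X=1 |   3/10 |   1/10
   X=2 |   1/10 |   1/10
2.4464 bits

Joint entropy is H(X,Y) = -Σ_{x,y} p(x,y) log p(x,y).

Summing over all non-zero entries:
H(X,Y) = -[1/5·log_2(1/5) + 1/5·log_2(1/5) + 3/10·log_2(3/10) + 1/10·log_2(1/10) + 1/10·log_2(1/10) + 1/10·log_2(1/10)]
H(X,Y) = 2.4464 bits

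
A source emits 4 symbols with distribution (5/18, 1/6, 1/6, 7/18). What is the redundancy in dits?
0.0286 dits

Redundancy measures how far a source is from maximum entropy:
R = H_max - H(X)

Maximum entropy for 4 symbols: H_max = log_10(4) = 0.6021 dits
Actual entropy: H(X) = 0.5734 dits
Redundancy: R = 0.6021 - 0.5734 = 0.0286 dits

This redundancy represents potential for compression: the source could be compressed by 0.0286 dits per symbol.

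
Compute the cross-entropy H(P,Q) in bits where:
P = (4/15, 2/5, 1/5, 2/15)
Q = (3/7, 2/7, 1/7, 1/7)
1.9847 bits

Cross-entropy: H(P,Q) = -Σ p(x) log q(x)

Alternatively: H(P,Q) = H(P) + D_KL(P||Q)
H(P) = 1.8892 bits
D_KL(P||Q) = 0.0955 bits

H(P,Q) = 1.8892 + 0.0955 = 1.9847 bits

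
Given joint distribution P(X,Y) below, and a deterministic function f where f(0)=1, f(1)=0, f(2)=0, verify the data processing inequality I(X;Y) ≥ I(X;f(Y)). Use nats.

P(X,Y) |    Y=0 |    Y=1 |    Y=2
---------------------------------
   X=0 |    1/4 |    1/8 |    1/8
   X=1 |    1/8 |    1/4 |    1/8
I(X;Y) = 0.0425, I(X;f(Y)) = 0.0338, inequality holds: 0.0425 ≥ 0.0338

Data Processing Inequality: For any Markov chain X → Y → Z, we have I(X;Y) ≥ I(X;Z).

Here Z = f(Y) is a deterministic function of Y, forming X → Y → Z.

Original I(X;Y) = 0.0425 nats

After applying f:
P(X,Z) where Z=f(Y):
- P(X,Z=0) = P(X,Y=1) + P(X,Y=2)
- P(X,Z=1) = P(X,Y=0)

I(X;Z) = I(X;f(Y)) = 0.0338 nats

Verification: 0.0425 ≥ 0.0338 ✓

Information cannot be created by processing; the function f can only lose information about X.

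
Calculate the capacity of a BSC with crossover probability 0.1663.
0.3508 bits

For a binary symmetric channel (BSC) with error probability p:
Capacity C = 1 - H(p) bits per symbol

where H(p) = -p log₂(p) - (1-p) log₂(1-p) is the binary entropy function.

H(0.1663) = 0.6492 bits
C = 1 - 0.6492 = 0.3508 bits per symbol

This means we can reliably transmit up to 0.3508 bits of information per channel use.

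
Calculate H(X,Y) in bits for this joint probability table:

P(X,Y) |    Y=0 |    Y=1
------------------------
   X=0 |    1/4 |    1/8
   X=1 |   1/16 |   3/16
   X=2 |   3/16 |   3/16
2.4835 bits

Joint entropy is H(X,Y) = -Σ_{x,y} p(x,y) log p(x,y).

Summing over all non-zero entries:
H(X,Y) = -[1/4·log_2(1/4) + 1/8·log_2(1/8) + 1/16·log_2(1/16) + 3/16·log_2(3/16) + 3/16·log_2(3/16) + 3/16·log_2(3/16)]
H(X,Y) = 2.4835 bits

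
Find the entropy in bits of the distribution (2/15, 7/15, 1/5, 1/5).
1.8295 bits

Shannon entropy is H(X) = -Σ p(x) log p(x).

For P = (2/15, 7/15, 1/5, 1/5):
H = -2/15 × log_2(2/15) -7/15 × log_2(7/15) -1/5 × log_2(1/5) -1/5 × log_2(1/5)
H = 1.8295 bits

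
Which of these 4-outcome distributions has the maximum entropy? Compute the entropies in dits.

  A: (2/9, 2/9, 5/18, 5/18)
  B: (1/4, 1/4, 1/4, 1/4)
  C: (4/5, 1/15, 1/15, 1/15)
B

For a discrete distribution over n outcomes, entropy is maximized by the uniform distribution.

Computing entropies:
H(A) = 0.5994 dits
H(B) = 0.6021 dits
H(C) = 0.3127 dits

The uniform distribution (where all probabilities equal 1/4) achieves the maximum entropy of log_10(4) = 0.6021 dits.

Distribution B has the highest entropy.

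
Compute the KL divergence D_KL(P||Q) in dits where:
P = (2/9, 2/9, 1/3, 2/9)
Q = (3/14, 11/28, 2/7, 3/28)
0.0412 dits

KL divergence: D_KL(P||Q) = Σ p(x) log(p(x)/q(x))

Computing term by term:
  x=0: 2/9 × log_10[(2/9)/(3/14)] = 2/9 × 0.0158 = 0.0035
  x=1: 2/9 × log_10[(2/9)/(11/28)] = 2/9 × -0.2474 = -0.0550
  x=2: 1/3 × log_10[(1/3)/(2/7)] = 1/3 × 0.0669 = 0.0223
  x=3: 2/9 × log_10[(2/9)/(3/28)] = 2/9 × 0.3168 = 0.0704

D_KL(P||Q) = 0.0412 dits

Note: KL divergence is always non-negative and equals 0 iff P = Q.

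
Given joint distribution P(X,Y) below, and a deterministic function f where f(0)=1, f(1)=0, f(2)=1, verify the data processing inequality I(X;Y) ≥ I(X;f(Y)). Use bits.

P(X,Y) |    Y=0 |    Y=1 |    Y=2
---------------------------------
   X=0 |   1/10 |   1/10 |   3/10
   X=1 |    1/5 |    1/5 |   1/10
I(X;Y) = 0.1245, I(X;f(Y)) = 0.0349, inequality holds: 0.1245 ≥ 0.0349

Data Processing Inequality: For any Markov chain X → Y → Z, we have I(X;Y) ≥ I(X;Z).

Here Z = f(Y) is a deterministic function of Y, forming X → Y → Z.

Original I(X;Y) = 0.1245 bits

After applying f:
P(X,Z) where Z=f(Y):
- P(X,Z=0) = P(X,Y=1)
- P(X,Z=1) = P(X,Y=0) + P(X,Y=2)

I(X;Z) = I(X;f(Y)) = 0.0349 bits

Verification: 0.1245 ≥ 0.0349 ✓

Information cannot be created by processing; the function f can only lose information about X.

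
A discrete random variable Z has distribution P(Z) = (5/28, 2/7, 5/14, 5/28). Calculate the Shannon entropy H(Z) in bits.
1.9345 bits

Shannon entropy is H(X) = -Σ p(x) log p(x).

For P = (5/28, 2/7, 5/14, 5/28):
H = -5/28 × log_2(5/28) -2/7 × log_2(2/7) -5/14 × log_2(5/14) -5/28 × log_2(5/28)
H = 1.9345 bits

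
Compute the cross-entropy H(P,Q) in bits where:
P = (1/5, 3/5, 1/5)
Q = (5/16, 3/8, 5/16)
1.5203 bits

Cross-entropy: H(P,Q) = -Σ p(x) log q(x)

Alternatively: H(P,Q) = H(P) + D_KL(P||Q)
H(P) = 1.3710 bits
D_KL(P||Q) = 0.1493 bits

H(P,Q) = 1.3710 + 0.1493 = 1.5203 bits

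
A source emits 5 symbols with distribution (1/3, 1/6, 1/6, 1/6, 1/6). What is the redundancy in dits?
0.0212 dits

Redundancy measures how far a source is from maximum entropy:
R = H_max - H(X)

Maximum entropy for 5 symbols: H_max = log_10(5) = 0.6990 dits
Actual entropy: H(X) = 0.6778 dits
Redundancy: R = 0.6990 - 0.6778 = 0.0212 dits

This redundancy represents potential for compression: the source could be compressed by 0.0212 dits per symbol.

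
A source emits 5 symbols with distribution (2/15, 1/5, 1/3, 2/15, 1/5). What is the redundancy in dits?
0.0270 dits

Redundancy measures how far a source is from maximum entropy:
R = H_max - H(X)

Maximum entropy for 5 symbols: H_max = log_10(5) = 0.6990 dits
Actual entropy: H(X) = 0.6720 dits
Redundancy: R = 0.6990 - 0.6720 = 0.0270 dits

This redundancy represents potential for compression: the source could be compressed by 0.0270 dits per symbol.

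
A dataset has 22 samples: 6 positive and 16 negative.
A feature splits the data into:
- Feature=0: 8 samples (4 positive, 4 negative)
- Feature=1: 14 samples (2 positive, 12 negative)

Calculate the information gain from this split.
0.1052 bits

Information Gain = H(Y) - H(Y|Feature)

Before split:
P(positive) = 6/22 = 0.2727
H(Y) = 0.8454 bits

After split:
Feature=0: H = 1.0000 bits (weight = 8/22)
Feature=1: H = 0.5917 bits (weight = 14/22)
H(Y|Feature) = (8/22)×1.0000 + (14/22)×0.5917 = 0.7402 bits

Information Gain = 0.8454 - 0.7402 = 0.1052 bits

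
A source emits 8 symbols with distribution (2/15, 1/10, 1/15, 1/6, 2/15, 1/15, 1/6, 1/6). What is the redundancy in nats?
0.0549 nats

Redundancy measures how far a source is from maximum entropy:
R = H_max - H(X)

Maximum entropy for 8 symbols: H_max = log_e(8) = 2.0794 nats
Actual entropy: H(X) = 2.0245 nats
Redundancy: R = 2.0794 - 2.0245 = 0.0549 nats

This redundancy represents potential for compression: the source could be compressed by 0.0549 nats per symbol.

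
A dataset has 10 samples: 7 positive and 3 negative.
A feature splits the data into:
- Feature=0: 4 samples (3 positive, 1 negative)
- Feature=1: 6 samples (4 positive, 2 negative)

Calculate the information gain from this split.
0.0058 bits

Information Gain = H(Y) - H(Y|Feature)

Before split:
P(positive) = 7/10 = 0.7000
H(Y) = 0.8813 bits

After split:
Feature=0: H = 0.8113 bits (weight = 4/10)
Feature=1: H = 0.9183 bits (weight = 6/10)
H(Y|Feature) = (4/10)×0.8113 + (6/10)×0.9183 = 0.8755 bits

Information Gain = 0.8813 - 0.8755 = 0.0058 bits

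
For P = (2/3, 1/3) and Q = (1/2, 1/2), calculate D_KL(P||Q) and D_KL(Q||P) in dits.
D_KL(P||Q) = 0.0246, D_KL(Q||P) = 0.0256

KL divergence is not symmetric: D_KL(P||Q) ≠ D_KL(Q||P) in general.

D_KL(P||Q) = 0.0246 dits
D_KL(Q||P) = 0.0256 dits

No, they are not equal!

This asymmetry is why KL divergence is not a true distance metric.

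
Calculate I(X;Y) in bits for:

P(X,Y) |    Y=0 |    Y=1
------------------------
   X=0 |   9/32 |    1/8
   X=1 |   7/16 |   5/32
0.0017 bits

Mutual information: I(X;Y) = H(X) + H(Y) - H(X,Y)

Marginals:
P(X) = (13/32, 19/32), H(X) = 0.9745 bits
P(Y) = (23/32, 9/32), H(Y) = 0.8571 bits

Joint entropy: H(X,Y) = 1.8299 bits

I(X;Y) = 0.9745 + 0.8571 - 1.8299 = 0.0017 bits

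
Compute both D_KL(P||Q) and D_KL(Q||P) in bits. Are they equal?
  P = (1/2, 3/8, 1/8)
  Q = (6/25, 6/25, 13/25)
D_KL(P||Q) = 0.5138, D_KL(Q||P) = 0.6608

KL divergence is not symmetric: D_KL(P||Q) ≠ D_KL(Q||P) in general.

D_KL(P||Q) = 0.5138 bits
D_KL(Q||P) = 0.6608 bits

No, they are not equal!

This asymmetry is why KL divergence is not a true distance metric.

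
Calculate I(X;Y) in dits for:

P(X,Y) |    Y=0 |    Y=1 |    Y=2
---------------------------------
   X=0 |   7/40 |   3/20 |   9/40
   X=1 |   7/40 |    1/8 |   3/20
0.0016 dits

Mutual information: I(X;Y) = H(X) + H(Y) - H(X,Y)

Marginals:
P(X) = (11/20, 9/20), H(X) = 0.2989 dits
P(Y) = (7/20, 11/40, 3/8), H(Y) = 0.4735 dits

Joint entropy: H(X,Y) = 0.7708 dits

I(X;Y) = 0.2989 + 0.4735 - 0.7708 = 0.0016 dits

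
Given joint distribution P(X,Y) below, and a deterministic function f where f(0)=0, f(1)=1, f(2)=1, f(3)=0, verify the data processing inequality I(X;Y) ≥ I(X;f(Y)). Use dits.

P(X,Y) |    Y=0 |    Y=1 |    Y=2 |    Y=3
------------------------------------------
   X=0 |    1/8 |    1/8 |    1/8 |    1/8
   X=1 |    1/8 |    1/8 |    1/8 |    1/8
I(X;Y) = 0.0000, I(X;f(Y)) = 0.0000, inequality holds: 0.0000 ≥ 0.0000

Data Processing Inequality: For any Markov chain X → Y → Z, we have I(X;Y) ≥ I(X;Z).

Here Z = f(Y) is a deterministic function of Y, forming X → Y → Z.

Original I(X;Y) = 0.0000 dits

After applying f:
P(X,Z) where Z=f(Y):
- P(X,Z=0) = P(X,Y=0) + P(X,Y=3)
- P(X,Z=1) = P(X,Y=1) + P(X,Y=2)

I(X;Z) = I(X;f(Y)) = 0.0000 dits

Verification: 0.0000 ≥ 0.0000 ✓

Information cannot be created by processing; the function f can only lose information about X.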